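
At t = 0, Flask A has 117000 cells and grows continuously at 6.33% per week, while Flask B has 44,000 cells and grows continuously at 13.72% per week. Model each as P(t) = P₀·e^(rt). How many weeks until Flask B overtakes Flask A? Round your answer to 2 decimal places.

t ≈ 13.23 weeks

117000·e^(0.0633t) = 44000·e^(0.1372t)
117000/44000 = e^((0.1372 − 0.0633)t) → ln(2.65909) = 0.0739·t
t = 0.97798 / 0.0739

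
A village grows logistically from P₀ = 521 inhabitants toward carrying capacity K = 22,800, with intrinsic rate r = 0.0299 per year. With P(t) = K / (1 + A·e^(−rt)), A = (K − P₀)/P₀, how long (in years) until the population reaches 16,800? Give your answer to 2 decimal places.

A = (22800 − 521)/521 = 42.762
16800 = 22800/(1 + 42.762·e^(−0.0299t)) → 1 + 42.762·e^(−0.0299t) = 1.35714
e^(−0.0299t) = 0.008352 → t = ln(119.73359)/0.0299 = 4.78527/0.0299

t ≈ 160.04 years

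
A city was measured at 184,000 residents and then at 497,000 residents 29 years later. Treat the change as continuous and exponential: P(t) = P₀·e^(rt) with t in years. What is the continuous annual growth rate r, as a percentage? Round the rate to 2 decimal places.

r ≈ 3.43% per year

497000 = 184000 · e^(r·29)
e^(29r) = 497000/184000 = 2.70109
r = ln(2.70109) / 29 = 0.99365 / 29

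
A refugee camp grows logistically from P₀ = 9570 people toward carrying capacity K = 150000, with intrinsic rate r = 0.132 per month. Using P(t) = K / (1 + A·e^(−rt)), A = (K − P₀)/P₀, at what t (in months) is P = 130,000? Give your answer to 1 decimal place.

t ≈ 34.5 months

A = (150000 − 9570)/9570 = 14.67398
130000 = 150000/(1 + 14.67398·e^(−0.132t)) → 1 + 14.67398·e^(−0.132t) = 1.15385
e^(−0.132t) = 0.010484 → t = ln(95.38088)/0.132 = 4.55788/0.132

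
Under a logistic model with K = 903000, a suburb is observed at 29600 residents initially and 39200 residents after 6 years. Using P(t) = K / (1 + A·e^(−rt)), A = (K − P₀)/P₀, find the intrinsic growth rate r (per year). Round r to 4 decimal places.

A = (903000 − 29600)/29600 = 29.50676
39200 = 903000/(1 + 29.50676·e^(−r·6)) → e^(−6r) = (23.03571 − 1)/29.50676 = 0.746802
r = −ln(0.746802)/6 = 0.29195/6

r ≈ 0.0487 per year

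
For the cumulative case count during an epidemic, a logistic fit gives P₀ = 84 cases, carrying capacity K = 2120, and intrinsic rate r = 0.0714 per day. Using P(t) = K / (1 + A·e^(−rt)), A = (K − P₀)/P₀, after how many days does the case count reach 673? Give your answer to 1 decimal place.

t ≈ 33.9 days

A = (2120 − 84)/84 = 24.2381
673 = 2120/(1 + 24.2381·e^(−0.0714t)) → 1 + 24.2381·e^(−0.0714t) = 3.15007
e^(−0.0714t) = 0.088706 → t = ln(11.27314)/0.0714 = 2.42242/0.0714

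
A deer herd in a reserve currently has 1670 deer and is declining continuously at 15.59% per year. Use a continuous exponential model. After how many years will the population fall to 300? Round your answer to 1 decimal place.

300 = 1670 · e^(-0.1559·t)
t = ln(300/1670) / -0.1559 = ln(0.17964) / -0.1559 = -1.7168 / -0.1559

t ≈ 11.0 years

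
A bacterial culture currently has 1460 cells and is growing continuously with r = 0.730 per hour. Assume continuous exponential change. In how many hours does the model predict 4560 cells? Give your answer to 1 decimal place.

4560 = 1460 · e^(0.73·t)
t = ln(4560/1460) / 0.73 = ln(3.12329) / 0.73 = 1.13889 / 0.73

t ≈ 1.6 hours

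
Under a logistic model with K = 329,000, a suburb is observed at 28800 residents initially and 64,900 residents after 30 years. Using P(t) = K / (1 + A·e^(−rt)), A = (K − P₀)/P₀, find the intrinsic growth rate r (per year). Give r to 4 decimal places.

r ≈ 0.0314 per year

A = (329000 − 28800)/28800 = 10.42361
64900 = 329000/(1 + 10.42361·e^(−r·30)) → e^(−30r) = (5.06934 − 1)/10.42361 = 0.390396
r = −ln(0.390396)/30 = 0.94059/30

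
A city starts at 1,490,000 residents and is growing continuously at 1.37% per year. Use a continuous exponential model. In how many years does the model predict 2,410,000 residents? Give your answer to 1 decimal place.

2410000 = 1490000 · e^(0.0137·t)
t = ln(2410000/1490000) / 0.0137 = ln(1.61745) / 0.0137 = 0.48085 / 0.0137

t ≈ 35.1 years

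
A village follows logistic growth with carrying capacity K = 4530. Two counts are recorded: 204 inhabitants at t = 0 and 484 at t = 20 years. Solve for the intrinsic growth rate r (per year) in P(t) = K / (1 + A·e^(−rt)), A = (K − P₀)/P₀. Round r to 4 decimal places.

A = (4530 − 204)/204 = 21.20588
484 = 4530/(1 + 21.20588·e^(−r·20)) → e^(−20r) = (9.3595 − 1)/21.20588 = 0.394207
r = −ln(0.394207)/20 = 0.93088/20

r ≈ 0.0465 per year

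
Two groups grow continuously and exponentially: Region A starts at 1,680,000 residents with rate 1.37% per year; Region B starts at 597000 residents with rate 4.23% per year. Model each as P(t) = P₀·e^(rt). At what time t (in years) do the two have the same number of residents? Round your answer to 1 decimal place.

t ≈ 36.2 years

1680000·e^(0.0137t) = 597000·e^(0.0423t)
1680000/597000 = e^((0.0423 − 0.0137)t) → ln(2.81407) = 0.0286·t
t = 1.03463 / 0.0286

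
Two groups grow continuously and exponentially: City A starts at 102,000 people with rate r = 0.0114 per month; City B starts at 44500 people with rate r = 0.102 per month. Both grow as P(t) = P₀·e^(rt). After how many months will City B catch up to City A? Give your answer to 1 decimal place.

t ≈ 9.2 months

102000·e^(0.0114t) = 44500·e^(0.102t)
102000/44500 = e^((0.102 − 0.0114)t) → ln(2.29213) = 0.0906·t
t = 0.82948 / 0.0906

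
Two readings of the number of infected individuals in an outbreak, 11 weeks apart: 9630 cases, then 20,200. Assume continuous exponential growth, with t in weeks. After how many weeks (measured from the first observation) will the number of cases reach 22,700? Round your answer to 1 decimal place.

t ≈ 12.7 weeks

r = ln(20200/9630) / 11 ≈ 0.067345 per week
t = ln(22700/9630) / r = 0.85748 / 0.067345 ≈ 12.733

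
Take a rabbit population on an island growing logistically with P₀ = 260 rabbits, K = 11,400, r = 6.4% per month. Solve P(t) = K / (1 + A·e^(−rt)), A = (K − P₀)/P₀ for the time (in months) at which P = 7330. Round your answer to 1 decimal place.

A = (11400 − 260)/260 = 42.84615
7330 = 11400/(1 + 42.84615·e^(−0.064t)) → 1 + 42.84615·e^(−0.064t) = 1.55525
e^(−0.064t) = 0.012959 → t = ln(77.16519)/0.064 = 4.34595/0.064

t ≈ 67.9 months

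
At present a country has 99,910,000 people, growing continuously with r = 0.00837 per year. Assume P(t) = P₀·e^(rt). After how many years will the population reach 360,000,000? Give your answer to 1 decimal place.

t ≈ 153.1 years

360000000 = 99910000 · e^(0.00837·t)
t = ln(360000000/99910000) / 0.00837 = ln(3.60324) / 0.00837 = 1.28183 / 0.00837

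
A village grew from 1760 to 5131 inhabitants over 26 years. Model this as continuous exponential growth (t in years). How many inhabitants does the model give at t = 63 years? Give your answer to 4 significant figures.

r = ln(5131/1760) / 26 ≈ 0.041153 per year
P(63) = 1760 · e^(0.041153·63) = 1760 · 13.36528 ≈ 23522.89

≈ 23,520 inhabitants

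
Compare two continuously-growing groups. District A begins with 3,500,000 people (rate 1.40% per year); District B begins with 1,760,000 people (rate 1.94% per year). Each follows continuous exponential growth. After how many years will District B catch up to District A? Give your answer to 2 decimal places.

3500000·e^(0.014t) = 1760000·e^(0.0194t)
3500000/1760000 = e^((0.0194 − 0.014)t) → ln(1.98864) = 0.0054·t
t = 0.68745 / 0.0054

t ≈ 127.31 years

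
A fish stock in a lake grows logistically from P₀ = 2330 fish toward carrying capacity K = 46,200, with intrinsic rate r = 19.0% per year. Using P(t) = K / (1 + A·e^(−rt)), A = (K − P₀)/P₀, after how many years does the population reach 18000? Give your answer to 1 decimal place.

t ≈ 13.1 years

A = (46200 − 2330)/2330 = 18.82833
18000 = 46200/(1 + 18.82833·e^(−0.19t)) → 1 + 18.82833·e^(−0.19t) = 2.56667
e^(−0.19t) = 0.083208 → t = ln(12.01808)/0.19 = 2.48641/0.19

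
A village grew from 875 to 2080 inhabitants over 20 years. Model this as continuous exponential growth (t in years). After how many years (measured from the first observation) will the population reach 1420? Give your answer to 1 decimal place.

r = ln(2080/875) / 20 ≈ 0.043295 per year
t = ln(1420/875) / r = 0.48419 / 0.043295 ≈ 11.183

t ≈ 11.2 years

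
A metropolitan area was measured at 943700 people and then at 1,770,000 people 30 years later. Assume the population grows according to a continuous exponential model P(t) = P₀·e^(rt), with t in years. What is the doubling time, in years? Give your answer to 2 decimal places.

doubling time ≈ 33.06 years

r = ln(1770000/943700) / 30 = ln(1.8756) / 30 ≈ 0.020964 per year
doubling time = ln 2 / |r| = 0.69315 / 0.020964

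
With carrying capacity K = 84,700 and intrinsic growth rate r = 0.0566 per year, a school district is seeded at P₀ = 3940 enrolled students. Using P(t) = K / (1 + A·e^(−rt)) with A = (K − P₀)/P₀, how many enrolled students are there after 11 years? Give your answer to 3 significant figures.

≈ 7,060 enrolled students

A = (84700 − 3940)/3940 = 20.49746
P(11) = 84700 / (1 + 20.49746·e^(−0.0566·11)) = 84700 / (1 + 20.49746·0.536548)
= 84700 / 11.99786 ≈ 7059.59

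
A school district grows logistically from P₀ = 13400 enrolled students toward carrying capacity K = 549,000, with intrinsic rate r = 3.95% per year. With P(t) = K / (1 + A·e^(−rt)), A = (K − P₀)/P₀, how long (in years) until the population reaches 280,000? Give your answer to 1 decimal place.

A = (549000 − 13400)/13400 = 39.97015
280000 = 549000/(1 + 39.97015·e^(−0.0395t)) → 1 + 39.97015·e^(−0.0395t) = 1.96071
e^(−0.0395t) = 0.024036 → t = ln(41.60462)/0.0395 = 3.72821/0.0395

t ≈ 94.4 years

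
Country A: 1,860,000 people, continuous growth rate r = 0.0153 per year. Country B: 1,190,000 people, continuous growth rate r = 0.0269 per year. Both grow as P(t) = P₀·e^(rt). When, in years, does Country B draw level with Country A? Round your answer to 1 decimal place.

t ≈ 38.5 years

1860000·e^(0.0153t) = 1190000·e^(0.0269t)
1860000/1190000 = e^((0.0269 − 0.0153)t) → ln(1.56303) = 0.0116·t
t = 0.44662 / 0.0116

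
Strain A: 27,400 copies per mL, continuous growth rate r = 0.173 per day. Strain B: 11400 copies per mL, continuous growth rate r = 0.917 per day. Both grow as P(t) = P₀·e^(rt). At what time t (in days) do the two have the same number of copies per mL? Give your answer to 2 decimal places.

t ≈ 1.18 days

27400·e^(0.173t) = 11400·e^(0.917t)
27400/11400 = e^((0.917 − 0.173)t) → ln(2.40351) = 0.744·t
t = 0.87693 / 0.744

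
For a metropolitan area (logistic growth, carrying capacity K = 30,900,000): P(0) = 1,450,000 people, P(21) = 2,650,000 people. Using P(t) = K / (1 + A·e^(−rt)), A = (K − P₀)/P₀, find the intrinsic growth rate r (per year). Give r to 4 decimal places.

A = (30900000 − 1450000)/1450000 = 20.31034
2650000 = 30900000/(1 + 20.31034·e^(−r·21)) → e^(−21r) = (11.66038 − 1)/20.31034 = 0.524874
r = −ln(0.524874)/21 = 0.6446/21

r ≈ 0.0307 per year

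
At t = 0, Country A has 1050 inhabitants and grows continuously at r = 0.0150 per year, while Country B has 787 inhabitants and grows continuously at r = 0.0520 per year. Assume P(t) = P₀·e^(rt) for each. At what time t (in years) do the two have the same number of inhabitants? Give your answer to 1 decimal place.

1050·e^(0.015t) = 787·e^(0.052t)
1050/787 = e^((0.052 − 0.015)t) → ln(1.33418) = 0.037·t
t = 0.28832 / 0.037

t ≈ 7.8 years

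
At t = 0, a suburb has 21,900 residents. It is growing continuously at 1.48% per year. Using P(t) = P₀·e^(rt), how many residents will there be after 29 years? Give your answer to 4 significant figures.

≈ 33,640 residents

P(29) = 21900 · e^(0.0148·29) = 21900 · e^(0.4292)
= 21900 · 1.53603 ≈ 33639.02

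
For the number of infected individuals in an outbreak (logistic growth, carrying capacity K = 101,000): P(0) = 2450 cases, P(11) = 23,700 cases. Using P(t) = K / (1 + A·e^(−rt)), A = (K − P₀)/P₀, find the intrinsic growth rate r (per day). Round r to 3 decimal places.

A = (101000 − 2450)/2450 = 40.22449
23700 = 101000/(1 + 40.22449·e^(−r·11)) → e^(−11r) = (4.2616 − 1)/40.22449 = 0.081085
r = −ln(0.081085)/11 = 2.51226/11

r ≈ 0.228 per day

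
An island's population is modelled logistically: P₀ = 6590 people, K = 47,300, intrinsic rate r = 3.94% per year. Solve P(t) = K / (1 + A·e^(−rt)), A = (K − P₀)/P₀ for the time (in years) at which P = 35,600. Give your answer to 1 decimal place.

A = (47300 − 6590)/6590 = 6.17754
35600 = 47300/(1 + 6.17754·e^(−0.0394t)) → 1 + 6.17754·e^(−0.0394t) = 1.32865
e^(−0.0394t) = 0.053201 → t = ln(18.79662)/0.0394 = 2.93368/0.0394

t ≈ 74.5 years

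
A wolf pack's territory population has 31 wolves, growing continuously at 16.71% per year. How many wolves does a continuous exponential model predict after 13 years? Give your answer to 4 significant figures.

P(13) = 31 · e^(0.1671·13) = 31 · e^(2.1723)
= 31 · 8.77845 ≈ 272.13

≈ 272.1 wolves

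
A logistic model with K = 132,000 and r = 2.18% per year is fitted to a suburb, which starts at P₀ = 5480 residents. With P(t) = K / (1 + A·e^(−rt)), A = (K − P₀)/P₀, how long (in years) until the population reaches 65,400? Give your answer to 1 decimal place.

A = (132000 − 5480)/5480 = 23.08759
65400 = 132000/(1 + 23.08759·e^(−0.0218t)) → 1 + 23.08759·e^(−0.0218t) = 2.01835
e^(−0.0218t) = 0.044108 → t = ln(22.6716)/0.0218 = 3.12111/0.0218

t ≈ 143.2 years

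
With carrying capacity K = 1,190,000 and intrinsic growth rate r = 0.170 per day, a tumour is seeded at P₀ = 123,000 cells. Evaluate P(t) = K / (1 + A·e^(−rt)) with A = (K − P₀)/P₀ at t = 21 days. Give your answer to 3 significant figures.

≈ 956,000 cells

A = (1190000 − 123000)/123000 = 8.6748
P(21) = 1190000 / (1 + 8.6748·e^(−0.17·21)) = 1190000 / (1 + 8.6748·0.028156)
= 1190000 / 1.24425 ≈ 956402.28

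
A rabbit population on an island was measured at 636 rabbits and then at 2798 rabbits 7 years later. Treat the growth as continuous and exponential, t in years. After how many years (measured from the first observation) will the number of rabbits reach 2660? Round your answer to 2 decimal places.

r = ln(2798/636) / 7 ≈ 0.211637 per year
t = ln(2660/636) / r = 1.43088 / 0.211637 ≈ 6.761

t ≈ 6.76 years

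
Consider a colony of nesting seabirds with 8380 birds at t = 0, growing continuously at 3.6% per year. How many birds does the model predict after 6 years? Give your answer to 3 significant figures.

P(6) = 8380 · e^(0.036·6) = 8380 · e^(0.216)
= 8380 · 1.2411 ≈ 10400.44

≈ 10,400 birds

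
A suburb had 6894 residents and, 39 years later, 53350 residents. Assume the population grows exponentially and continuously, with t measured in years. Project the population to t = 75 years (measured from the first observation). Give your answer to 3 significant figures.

r = ln(53350/6894) / 39 ≈ 0.052467 per year
P(75) = 6894 · e^(0.052467·75) = 6894 · 51.16436 ≈ 352727.13

≈ 353,000 residents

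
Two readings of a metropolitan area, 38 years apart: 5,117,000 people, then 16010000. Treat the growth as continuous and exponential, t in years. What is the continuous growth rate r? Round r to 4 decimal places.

16010000 = 5117000 · e^(r·38)
e^(38r) = 16010000/5117000 = 3.12879
r = ln(3.12879) / 38 = 1.14065 / 38

r ≈ 0.0300 per year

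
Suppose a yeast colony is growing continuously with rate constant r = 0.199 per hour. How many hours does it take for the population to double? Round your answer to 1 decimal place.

doubling time ≈ 3.5 hours

doubling time = ln(2) / |r| = 0.69315 / 0.199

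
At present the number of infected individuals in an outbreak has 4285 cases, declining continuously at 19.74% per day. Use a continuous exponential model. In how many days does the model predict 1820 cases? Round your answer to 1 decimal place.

t ≈ 4.3 days

1820 = 4285 · e^(-0.1974·t)
t = ln(1820/4285) / -0.1974 = ln(0.42474) / -0.1974 = -0.85628 / -0.1974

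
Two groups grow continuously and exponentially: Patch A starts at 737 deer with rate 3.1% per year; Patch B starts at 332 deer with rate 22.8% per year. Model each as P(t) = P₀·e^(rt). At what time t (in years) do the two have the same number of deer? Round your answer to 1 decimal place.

t ≈ 4.0 years

737·e^(0.031t) = 332·e^(0.228t)
737/332 = e^((0.228 − 0.031)t) → ln(2.21988) = 0.197·t
t = 0.79745 / 0.197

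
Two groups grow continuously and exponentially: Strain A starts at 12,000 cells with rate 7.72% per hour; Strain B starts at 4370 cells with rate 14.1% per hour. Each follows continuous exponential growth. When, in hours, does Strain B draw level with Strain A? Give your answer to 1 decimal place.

12000·e^(0.0772t) = 4370·e^(0.141t)
12000/4370 = e^((0.141 − 0.0772)t) → ln(2.746) = 0.0638·t
t = 1.01014 / 0.0638

t ≈ 15.8 hours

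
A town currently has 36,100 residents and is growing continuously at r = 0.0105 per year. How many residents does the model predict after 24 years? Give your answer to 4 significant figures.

≈ 46,450 residents

P(24) = 36100 · e^(0.0105·24) = 36100 · e^(0.252)
= 36100 · 1.2866 ≈ 46446.12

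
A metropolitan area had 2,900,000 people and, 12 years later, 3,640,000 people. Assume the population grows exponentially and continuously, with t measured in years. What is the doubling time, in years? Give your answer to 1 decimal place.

doubling time ≈ 36.6 years

r = ln(3640000/2900000) / 12 = ln(1.25517) / 12 ≈ 0.018939 per year
doubling time = ln 2 / |r| = 0.69315 / 0.018939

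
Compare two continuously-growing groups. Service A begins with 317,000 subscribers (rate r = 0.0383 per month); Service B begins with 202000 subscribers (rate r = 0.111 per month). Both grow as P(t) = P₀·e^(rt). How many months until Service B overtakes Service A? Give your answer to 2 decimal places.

317000·e^(0.0383t) = 202000·e^(0.111t)
317000/202000 = e^((0.111 − 0.0383)t) → ln(1.56931) = 0.0727·t
t = 0.45063 / 0.0727

t ≈ 6.20 months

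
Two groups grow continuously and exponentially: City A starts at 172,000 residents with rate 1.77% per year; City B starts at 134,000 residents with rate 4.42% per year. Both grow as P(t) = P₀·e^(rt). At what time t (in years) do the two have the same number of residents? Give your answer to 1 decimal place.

172000·e^(0.0177t) = 134000·e^(0.0442t)
172000/134000 = e^((0.0442 − 0.0177)t) → ln(1.28358) = 0.0265·t
t = 0.24965 / 0.0265

t ≈ 9.4 years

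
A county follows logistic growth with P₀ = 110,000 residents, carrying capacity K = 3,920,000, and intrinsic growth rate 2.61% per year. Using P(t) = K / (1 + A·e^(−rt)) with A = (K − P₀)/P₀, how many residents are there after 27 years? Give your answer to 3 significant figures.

A = (3920000 − 110000)/110000 = 34.63636
P(27) = 3920000 / (1 + 34.63636·e^(−0.0261·27)) = 3920000 / (1 + 34.63636·0.494257)
= 3920000 / 18.11926 ≈ 216344.38

≈ 216,000 residents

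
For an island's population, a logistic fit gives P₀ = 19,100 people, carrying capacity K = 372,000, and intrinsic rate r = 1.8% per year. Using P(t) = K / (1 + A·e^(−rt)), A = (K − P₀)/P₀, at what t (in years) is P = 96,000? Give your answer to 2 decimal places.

t ≈ 103.36 years

A = (372000 − 19100)/19100 = 18.47644
96000 = 372000/(1 + 18.47644·e^(−0.018t)) → 1 + 18.47644·e^(−0.018t) = 3.875
e^(−0.018t) = 0.155604 → t = ln(6.42659)/0.018 = 1.86044/0.018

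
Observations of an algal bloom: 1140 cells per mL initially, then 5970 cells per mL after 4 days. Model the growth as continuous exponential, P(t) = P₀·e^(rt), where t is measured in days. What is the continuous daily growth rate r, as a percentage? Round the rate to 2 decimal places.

5970 = 1140 · e^(r·4)
e^(4r) = 5970/1140 = 5.23684
r = ln(5.23684) / 4 = 1.65572 / 4

r ≈ 41.39% per day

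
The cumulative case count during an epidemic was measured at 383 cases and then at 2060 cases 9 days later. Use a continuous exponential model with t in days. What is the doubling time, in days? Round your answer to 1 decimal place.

r = ln(2060/383) / 9 = ln(5.37859) / 9 ≈ 0.186936 per day
doubling time = ln 2 / |r| = 0.69315 / 0.186936

doubling time ≈ 3.7 days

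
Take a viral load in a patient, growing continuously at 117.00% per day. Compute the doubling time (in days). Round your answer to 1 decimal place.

doubling time ≈ 0.6 days

doubling time = ln(2) / |r| = 0.69315 / 1.17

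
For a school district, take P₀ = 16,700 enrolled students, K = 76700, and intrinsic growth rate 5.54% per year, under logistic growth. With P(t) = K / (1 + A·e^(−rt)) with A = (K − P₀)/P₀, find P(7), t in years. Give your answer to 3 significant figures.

≈ 22,300 enrolled students

A = (76700 − 16700)/16700 = 3.59281
P(7) = 76700 / (1 + 3.59281·e^(−0.0554·7)) = 76700 / (1 + 3.59281·0.678548)
= 76700 / 3.4379 ≈ 22310.15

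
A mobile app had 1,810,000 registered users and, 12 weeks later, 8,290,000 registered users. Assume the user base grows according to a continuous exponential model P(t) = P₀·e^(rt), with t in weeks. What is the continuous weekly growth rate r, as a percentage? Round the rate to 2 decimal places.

8290000 = 1810000 · e^(r·12)
e^(12r) = 8290000/1810000 = 4.58011
r = ln(4.58011) / 12 = 1.52172 / 12

r ≈ 12.68% per week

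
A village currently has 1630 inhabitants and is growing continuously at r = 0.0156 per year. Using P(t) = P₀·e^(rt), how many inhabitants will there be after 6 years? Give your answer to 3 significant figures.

≈ 1,790 inhabitants

P(6) = 1630 · e^(0.0156·6) = 1630 · e^(0.0936)
= 1630 · 1.09812 ≈ 1789.94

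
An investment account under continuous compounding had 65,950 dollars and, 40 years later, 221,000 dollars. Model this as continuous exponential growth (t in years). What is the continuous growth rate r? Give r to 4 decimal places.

221000 = 65950 · e^(r·40)
e^(40r) = 221000/65950 = 3.35102
r = ln(3.35102) / 40 = 1.20927 / 40

r ≈ 0.0302 per year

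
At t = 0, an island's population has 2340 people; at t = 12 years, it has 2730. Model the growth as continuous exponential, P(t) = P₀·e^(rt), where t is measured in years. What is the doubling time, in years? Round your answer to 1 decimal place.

doubling time ≈ 54.0 years

r = ln(2730/2340) / 12 = ln(1.16667) / 12 ≈ 0.012846 per year
doubling time = ln 2 / |r| = 0.69315 / 0.012846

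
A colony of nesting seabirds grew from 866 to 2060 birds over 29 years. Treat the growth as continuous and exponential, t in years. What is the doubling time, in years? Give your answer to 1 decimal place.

doubling time ≈ 23.2 years

r = ln(2060/866) / 29 = ln(2.37875) / 29 ≈ 0.029882 per year
doubling time = ln 2 / |r| = 0.69315 / 0.029882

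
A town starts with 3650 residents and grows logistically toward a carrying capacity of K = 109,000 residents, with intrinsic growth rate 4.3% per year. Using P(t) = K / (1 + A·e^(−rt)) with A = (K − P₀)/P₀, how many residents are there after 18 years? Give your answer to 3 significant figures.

≈ 7,620 residents

A = (109000 − 3650)/3650 = 28.86301
P(18) = 109000 / (1 + 28.86301·e^(−0.043·18)) = 109000 / (1 + 28.86301·0.461165)
= 109000 / 14.3106 ≈ 7616.73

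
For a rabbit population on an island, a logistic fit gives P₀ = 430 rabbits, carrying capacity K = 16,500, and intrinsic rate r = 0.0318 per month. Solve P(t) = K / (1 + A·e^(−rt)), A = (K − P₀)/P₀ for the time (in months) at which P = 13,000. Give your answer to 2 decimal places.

t ≈ 155.13 months

A = (16500 − 430)/430 = 37.37209
13000 = 16500/(1 + 37.37209·e^(−0.0318t)) → 1 + 37.37209·e^(−0.0318t) = 1.26923
e^(−0.0318t) = 0.007204 → t = ln(138.81063)/0.0318 = 4.93311/0.0318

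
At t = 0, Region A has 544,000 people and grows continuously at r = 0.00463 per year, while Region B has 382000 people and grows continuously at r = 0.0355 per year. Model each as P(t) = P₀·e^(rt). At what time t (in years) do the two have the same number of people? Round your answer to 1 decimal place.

t ≈ 11.5 years

544000·e^(0.00463t) = 382000·e^(0.0355t)
544000/382000 = e^((0.0355 − 0.00463)t) → ln(1.42408) = 0.03087·t
t = 0.35353 / 0.03087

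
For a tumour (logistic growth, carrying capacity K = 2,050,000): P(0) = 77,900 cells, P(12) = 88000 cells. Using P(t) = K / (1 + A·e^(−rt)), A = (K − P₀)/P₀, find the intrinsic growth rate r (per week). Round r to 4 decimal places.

A = (2050000 − 77900)/77900 = 25.31579
88000 = 2050000/(1 + 25.31579·e^(−r·12)) → e^(−12r) = (23.29545 − 1)/25.31579 = 0.880694
r = −ln(0.880694)/12 = 0.12705/12

r ≈ 0.0106 per week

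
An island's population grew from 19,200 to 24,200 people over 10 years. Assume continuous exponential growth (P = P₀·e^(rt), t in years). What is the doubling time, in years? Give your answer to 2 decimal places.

doubling time ≈ 29.95 years

r = ln(24200/19200) / 10 = ln(1.26042) / 10 ≈ 0.023144 per year
doubling time = ln 2 / |r| = 0.69315 / 0.023144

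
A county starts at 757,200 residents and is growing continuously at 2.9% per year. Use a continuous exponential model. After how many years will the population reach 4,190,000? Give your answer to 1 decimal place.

4190000 = 757200 · e^(0.029·t)
t = ln(4190000/757200) / 0.029 = ln(5.53354) / 0.029 = 1.71083 / 0.029

t ≈ 59.0 years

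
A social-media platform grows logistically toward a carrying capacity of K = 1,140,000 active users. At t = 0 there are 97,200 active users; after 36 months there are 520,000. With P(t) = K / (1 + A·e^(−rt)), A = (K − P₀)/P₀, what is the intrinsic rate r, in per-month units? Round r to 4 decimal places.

r ≈ 0.0610 per month

A = (1140000 − 97200)/97200 = 10.7284
520000 = 1140000/(1 + 10.7284·e^(−r·36)) → e^(−36r) = (2.19231 − 1)/10.7284 = 0.111136
r = −ln(0.111136)/36 = 2.197/36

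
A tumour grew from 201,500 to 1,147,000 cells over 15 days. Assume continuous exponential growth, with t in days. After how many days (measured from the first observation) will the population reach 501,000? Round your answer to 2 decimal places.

t ≈ 7.86 days

r = ln(1147000/201500) / 15 ≈ 0.115941 per day
t = ln(501000/201500) / r = 0.91082 / 0.115941 ≈ 7.856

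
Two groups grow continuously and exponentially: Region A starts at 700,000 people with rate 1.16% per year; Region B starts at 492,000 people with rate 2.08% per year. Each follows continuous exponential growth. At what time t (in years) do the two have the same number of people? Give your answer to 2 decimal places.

700000·e^(0.0116t) = 492000·e^(0.0208t)
700000/492000 = e^((0.0208 − 0.0116)t) → ln(1.42276) = 0.0092·t
t = 0.3526 / 0.0092

t ≈ 38.33 years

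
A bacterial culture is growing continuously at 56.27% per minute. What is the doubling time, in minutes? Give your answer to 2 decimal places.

doubling time = ln(2) / |r| = 0.69315 / 0.5627

doubling time ≈ 1.23 minutes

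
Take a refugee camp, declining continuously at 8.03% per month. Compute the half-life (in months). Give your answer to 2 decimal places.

half-life = ln(2) / |r| = 0.69315 / 0.0803

half-life ≈ 8.63 months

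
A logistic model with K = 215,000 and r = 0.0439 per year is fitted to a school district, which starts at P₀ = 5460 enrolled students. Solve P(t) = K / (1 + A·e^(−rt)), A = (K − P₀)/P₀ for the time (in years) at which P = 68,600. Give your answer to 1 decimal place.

t ≈ 65.8 years

A = (215000 − 5460)/5460 = 38.37729
68600 = 215000/(1 + 38.37729·e^(−0.0439t)) → 1 + 38.37729·e^(−0.0439t) = 3.13411
e^(−0.0439t) = 0.055609 → t = ln(17.9828)/0.0439 = 2.88942/0.0439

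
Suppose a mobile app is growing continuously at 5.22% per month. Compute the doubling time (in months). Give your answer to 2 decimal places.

doubling time ≈ 13.28 months

doubling time = ln(2) / |r| = 0.69315 / 0.0522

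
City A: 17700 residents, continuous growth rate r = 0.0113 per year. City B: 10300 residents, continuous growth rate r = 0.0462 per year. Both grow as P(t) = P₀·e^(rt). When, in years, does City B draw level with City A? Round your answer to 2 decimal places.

17700·e^(0.0113t) = 10300·e^(0.0462t)
17700/10300 = e^((0.0462 − 0.0113)t) → ln(1.71845) = 0.0349·t
t = 0.54142 / 0.0349

t ≈ 15.51 years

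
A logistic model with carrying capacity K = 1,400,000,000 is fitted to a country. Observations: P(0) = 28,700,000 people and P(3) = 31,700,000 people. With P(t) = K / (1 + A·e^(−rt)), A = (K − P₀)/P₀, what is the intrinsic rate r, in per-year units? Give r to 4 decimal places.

A = (1400000000 − 28700000)/28700000 = 47.78049
31700000 = 1400000000/(1 + 47.78049·e^(−r·3)) → e^(−3r) = (44.16404 − 1)/47.78049 = 0.903382
r = −ln(0.903382)/3 = 0.10161/3

r ≈ 0.0339 per year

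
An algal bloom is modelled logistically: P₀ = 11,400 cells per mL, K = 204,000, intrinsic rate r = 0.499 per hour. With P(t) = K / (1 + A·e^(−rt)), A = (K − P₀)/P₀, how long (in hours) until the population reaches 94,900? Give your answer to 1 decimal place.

t ≈ 5.4 hours

A = (204000 − 11400)/11400 = 16.89474
94900 = 204000/(1 + 16.89474·e^(−0.499t)) → 1 + 16.89474·e^(−0.499t) = 2.14963
e^(−0.499t) = 0.068047 → t = ln(14.69579)/0.499 = 2.68756/0.499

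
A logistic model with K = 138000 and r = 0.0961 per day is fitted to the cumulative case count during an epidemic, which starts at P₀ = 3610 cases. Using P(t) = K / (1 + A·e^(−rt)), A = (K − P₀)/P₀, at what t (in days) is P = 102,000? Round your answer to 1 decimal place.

A = (138000 − 3610)/3610 = 37.22715
102000 = 138000/(1 + 37.22715·e^(−0.0961t)) → 1 + 37.22715·e^(−0.0961t) = 1.35294
e^(−0.0961t) = 0.009481 → t = ln(105.47692)/0.0961 = 4.65849/0.0961

t ≈ 48.5 days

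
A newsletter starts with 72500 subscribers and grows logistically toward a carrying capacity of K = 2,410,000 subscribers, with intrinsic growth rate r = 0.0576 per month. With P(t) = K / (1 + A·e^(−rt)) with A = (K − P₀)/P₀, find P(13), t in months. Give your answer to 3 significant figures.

A = (2410000 − 72500)/72500 = 32.24138
P(13) = 2410000 / (1 + 32.24138·e^(−0.0576·13)) = 2410000 / (1 + 32.24138·0.472934)
= 2410000 / 16.24804 ≈ 148325.62

≈ 148,000 subscribers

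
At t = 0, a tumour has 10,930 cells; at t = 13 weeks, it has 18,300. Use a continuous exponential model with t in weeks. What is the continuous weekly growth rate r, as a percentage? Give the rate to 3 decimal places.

r ≈ 3.965% per week

18300 = 10930 · e^(r·13)
e^(13r) = 18300/10930 = 1.67429
r = ln(1.67429) / 13 = 0.51539 / 13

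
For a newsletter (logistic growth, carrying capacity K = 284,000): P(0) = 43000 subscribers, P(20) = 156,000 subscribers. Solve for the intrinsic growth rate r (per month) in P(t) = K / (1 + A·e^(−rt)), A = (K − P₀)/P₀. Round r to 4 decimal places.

r ≈ 0.0961 per month

A = (284000 − 43000)/43000 = 5.60465
156000 = 284000/(1 + 5.60465·e^(−r·20)) → e^(−20r) = (1.82051 − 1)/5.60465 = 0.146399
r = −ln(0.146399)/20 = 1.92142/20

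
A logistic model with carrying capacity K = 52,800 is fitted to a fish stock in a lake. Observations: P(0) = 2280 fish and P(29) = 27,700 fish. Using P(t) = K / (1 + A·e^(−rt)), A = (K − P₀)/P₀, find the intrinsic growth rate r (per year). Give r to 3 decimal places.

A = (52800 − 2280)/2280 = 22.15789
27700 = 52800/(1 + 22.15789·e^(−r·29)) → e^(−29r) = (1.90614 − 1)/22.15789 = 0.040895
r = −ln(0.040895)/29 = 3.19676/29

r ≈ 0.110 per year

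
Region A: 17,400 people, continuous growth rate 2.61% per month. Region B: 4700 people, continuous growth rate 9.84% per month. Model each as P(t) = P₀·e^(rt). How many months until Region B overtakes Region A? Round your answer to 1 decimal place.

t ≈ 18.1 months

17400·e^(0.0261t) = 4700·e^(0.0984t)
17400/4700 = e^((0.0984 − 0.0261)t) → ln(3.70213) = 0.0723·t
t = 1.30891 / 0.0723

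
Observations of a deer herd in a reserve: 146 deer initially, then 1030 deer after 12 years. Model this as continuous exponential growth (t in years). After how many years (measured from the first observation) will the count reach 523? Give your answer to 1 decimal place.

r = ln(1030/146) / 12 ≈ 0.162809 per year
t = ln(523/146) / r = 1.27597 / 0.162809 ≈ 7.837

t ≈ 7.8 years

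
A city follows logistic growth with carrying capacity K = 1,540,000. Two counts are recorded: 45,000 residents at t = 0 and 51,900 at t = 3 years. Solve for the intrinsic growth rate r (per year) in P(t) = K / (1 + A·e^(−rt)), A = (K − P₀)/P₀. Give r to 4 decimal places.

A = (1540000 − 45000)/45000 = 33.22222
51900 = 1540000/(1 + 33.22222·e^(−r·3)) → e^(−3r) = (29.67245 − 1)/33.22222 = 0.86305
r = −ln(0.86305)/3 = 0.14728/3

r ≈ 0.0491 per year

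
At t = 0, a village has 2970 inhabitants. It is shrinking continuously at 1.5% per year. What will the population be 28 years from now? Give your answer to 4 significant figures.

P(28) = 2970 · e^(-0.015·28) = 2970 · e^(-0.42)
= 2970 · 0.65705 ≈ 1951.43

≈ 1,951 inhabitants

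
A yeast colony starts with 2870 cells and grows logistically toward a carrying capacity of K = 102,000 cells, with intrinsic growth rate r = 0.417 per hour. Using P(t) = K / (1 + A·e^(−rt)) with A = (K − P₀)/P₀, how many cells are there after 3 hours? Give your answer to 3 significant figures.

≈ 9,370 cells

A = (102000 − 2870)/2870 = 34.54007
P(3) = 102000 / (1 + 34.54007·e^(−0.417·3)) = 102000 / (1 + 34.54007·0.286218)
= 102000 / 10.886 ≈ 9369.83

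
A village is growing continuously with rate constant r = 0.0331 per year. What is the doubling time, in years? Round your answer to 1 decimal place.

doubling time ≈ 20.9 years

doubling time = ln(2) / |r| = 0.69315 / 0.0331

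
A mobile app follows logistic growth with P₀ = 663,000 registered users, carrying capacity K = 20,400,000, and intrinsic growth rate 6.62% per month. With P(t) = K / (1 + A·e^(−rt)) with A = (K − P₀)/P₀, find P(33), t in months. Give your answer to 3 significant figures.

A = (20400000 − 663000)/663000 = 29.76923
P(33) = 20400000 / (1 + 29.76923·e^(−0.0662·33)) = 20400000 / (1 + 29.76923·0.112523)
= 20400000 / 4.34972 ≈ 4689962.2

≈ 4,690,000 registered users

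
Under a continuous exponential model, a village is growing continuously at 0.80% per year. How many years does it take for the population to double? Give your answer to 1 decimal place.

doubling time ≈ 86.6 years

doubling time = ln(2) / |r| = 0.69315 / 0.008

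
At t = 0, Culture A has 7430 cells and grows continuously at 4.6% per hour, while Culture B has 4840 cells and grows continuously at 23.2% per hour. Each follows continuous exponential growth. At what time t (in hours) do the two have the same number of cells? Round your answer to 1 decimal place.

t ≈ 2.3 hours

7430·e^(0.046t) = 4840·e^(0.232t)
7430/4840 = e^((0.232 − 0.046)t) → ln(1.53512) = 0.186·t
t = 0.42861 / 0.186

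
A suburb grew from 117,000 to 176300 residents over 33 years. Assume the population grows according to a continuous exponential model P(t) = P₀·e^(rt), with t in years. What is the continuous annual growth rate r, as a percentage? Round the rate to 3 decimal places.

176300 = 117000 · e^(r·33)
e^(33r) = 176300/117000 = 1.50684
r = ln(1.50684) / 33 = 0.41001 / 33

r ≈ 1.242% per year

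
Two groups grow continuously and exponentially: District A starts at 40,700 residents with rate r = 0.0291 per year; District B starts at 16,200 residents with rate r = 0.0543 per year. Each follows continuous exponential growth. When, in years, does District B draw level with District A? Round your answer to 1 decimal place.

40700·e^(0.0291t) = 16200·e^(0.0543t)
40700/16200 = e^((0.0543 − 0.0291)t) → ln(2.51235) = 0.0252·t
t = 0.92122 / 0.0252

t ≈ 36.6 years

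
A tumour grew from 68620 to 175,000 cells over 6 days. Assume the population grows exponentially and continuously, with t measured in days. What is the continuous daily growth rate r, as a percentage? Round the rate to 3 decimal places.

r ≈ 15.603% per day

175000 = 68620 · e^(r·6)
e^(6r) = 175000/68620 = 2.55028
r = ln(2.55028) / 6 = 0.9362 / 6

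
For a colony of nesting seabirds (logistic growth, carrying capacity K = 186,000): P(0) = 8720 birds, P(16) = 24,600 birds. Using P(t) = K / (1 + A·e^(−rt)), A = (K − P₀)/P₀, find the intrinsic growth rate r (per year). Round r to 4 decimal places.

A = (186000 − 8720)/8720 = 20.33028
24600 = 186000/(1 + 20.33028·e^(−r·16)) → e^(−16r) = (7.56098 − 1)/20.33028 = 0.322719
r = −ln(0.322719)/16 = 1.13097/16

r ≈ 0.0707 per year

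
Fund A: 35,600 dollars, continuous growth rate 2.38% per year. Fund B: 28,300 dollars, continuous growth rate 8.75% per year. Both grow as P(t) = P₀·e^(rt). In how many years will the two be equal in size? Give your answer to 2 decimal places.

t ≈ 3.60 years

35600·e^(0.0238t) = 28300·e^(0.0875t)
35600/28300 = e^((0.0875 − 0.0238)t) → ln(1.25795) = 0.0637·t
t = 0.22948 / 0.0637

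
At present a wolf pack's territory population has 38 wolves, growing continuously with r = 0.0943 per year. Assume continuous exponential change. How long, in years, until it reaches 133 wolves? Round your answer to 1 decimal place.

133 = 38 · e^(0.0943·t)
t = ln(133/38) / 0.0943 = ln(3.5) / 0.0943 = 1.25276 / 0.0943

t ≈ 13.3 years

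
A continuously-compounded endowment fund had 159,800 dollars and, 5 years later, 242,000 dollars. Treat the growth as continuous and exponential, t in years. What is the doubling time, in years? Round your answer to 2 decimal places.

r = ln(242000/159800) / 5 = ln(1.51439) / 5 ≈ 0.083003 per year
doubling time = ln 2 / |r| = 0.69315 / 0.083003

doubling time ≈ 8.35 years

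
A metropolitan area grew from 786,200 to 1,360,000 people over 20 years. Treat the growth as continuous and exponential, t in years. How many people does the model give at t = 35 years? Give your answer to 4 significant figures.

≈ 2,051,000 people

r = ln(1360000/786200) / 20 ≈ 0.027401 per year
P(35) = 786200 · e^(0.027401·35) = 786200 · 2.60922 ≈ 2051366.74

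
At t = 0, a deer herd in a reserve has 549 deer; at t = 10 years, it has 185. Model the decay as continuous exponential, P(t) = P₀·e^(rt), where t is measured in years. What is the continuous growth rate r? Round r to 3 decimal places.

r ≈ -0.109 per year

185 = 549 · e^(r·10)
e^(10r) = 185/549 = 0.33698
r = ln(0.33698) / 10 = -1.08774 / 10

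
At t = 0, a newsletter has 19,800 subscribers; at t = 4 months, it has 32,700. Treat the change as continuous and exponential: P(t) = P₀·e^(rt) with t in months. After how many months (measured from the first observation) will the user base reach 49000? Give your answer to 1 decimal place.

t ≈ 7.2 months

r = ln(32700/19800) / 4 ≈ 0.125423 per month
t = ln(49000/19800) / r = 0.90614 / 0.125423 ≈ 7.225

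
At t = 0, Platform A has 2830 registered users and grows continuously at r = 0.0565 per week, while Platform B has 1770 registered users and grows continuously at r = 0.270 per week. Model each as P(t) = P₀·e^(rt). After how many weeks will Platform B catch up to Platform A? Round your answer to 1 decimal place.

t ≈ 2.2 weeks

2830·e^(0.0565t) = 1770·e^(0.27t)
2830/1770 = e^((0.27 − 0.0565)t) → ln(1.59887) = 0.2135·t
t = 0.4693 / 0.2135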